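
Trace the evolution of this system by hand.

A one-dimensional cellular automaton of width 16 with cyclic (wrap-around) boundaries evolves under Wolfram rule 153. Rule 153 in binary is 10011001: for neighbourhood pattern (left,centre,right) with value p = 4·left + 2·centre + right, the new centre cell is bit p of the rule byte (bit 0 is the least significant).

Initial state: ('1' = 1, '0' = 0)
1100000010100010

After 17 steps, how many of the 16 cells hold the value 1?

16

gen 0: 1100000010100010
gen 1: 1011111000011000
gen 2: 0011110111010110
gen 3: 1011100110000101
gen 4: 0011010101110001
gen 5: 1010000001101100
gen 6: 0001111101001010
gen 7: 1101111000100001
gen 8: 1001110110011101
gen 9: 0101100101011001
gen 10: 0001010000010100
gen 11: 1100001111000011
gen 12: 1011101110111011
gen 13: 0011001100110011
gen 14: 1010101010101010
gen 15: 0000000000000000
gen 16: 1111111111111111
gen 17: 1111111111111111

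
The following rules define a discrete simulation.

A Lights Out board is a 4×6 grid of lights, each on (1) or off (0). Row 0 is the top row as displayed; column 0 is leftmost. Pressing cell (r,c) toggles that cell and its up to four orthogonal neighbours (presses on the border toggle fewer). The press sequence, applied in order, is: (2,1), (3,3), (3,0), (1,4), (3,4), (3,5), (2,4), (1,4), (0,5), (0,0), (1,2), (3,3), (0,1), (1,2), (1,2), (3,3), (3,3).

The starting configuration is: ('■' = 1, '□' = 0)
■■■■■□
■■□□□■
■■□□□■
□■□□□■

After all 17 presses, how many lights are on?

t=0: ■■■■■□
■■□□□■
■■□□□■
□■□□□■
t=1: ■■■■■□
■□□□□■
□□■□□■
□□□□□■
t=2: ■■■■■□
■□□□□■
□□■■□■
□□■■■■
t=3: ■■■■■□
■□□□□■
■□■■□■
■■■■■■
t=4: ■■■■□□
■□□■■□
■□■■■■
■■■■■■
t=5: ■■■■□□
■□□■■□
■□■■□■
■■■□□□
t=6: ■■■■□□
■□□■■□
■□■■□□
■■■□■■
t=7: ■■■■□□
■□□■□□
■□■□■■
■■■□□■
t=8: ■■■■■□
■□□□■■
■□■□□■
■■■□□■
t=9: ■■■■□■
■□□□■□
■□■□□■
■■■□□■
t=10: □□■■□■
□□□□■□
■□■□□■
■■■□□■
t=11: □□□■□■
□■■■■□
■□□□□■
■■■□□■
t=12: □□□■□■
□■■■■□
■□□■□■
■■□■■■
t=13: ■■■■□■
□□■■■□
■□□■□■
■■□■■■
t=14: ■■□■□■
□■□□■□
■□■■□■
■■□■■■
t=15: ■■■■□■
□□■■■□
■□□■□■
■■□■■■
t=16: ■■■■□■
□□■■■□
■□□□□■
■■■□□■
t=17: ■■■■□■
□□■■■□
■□□■□■
■■□■■■

16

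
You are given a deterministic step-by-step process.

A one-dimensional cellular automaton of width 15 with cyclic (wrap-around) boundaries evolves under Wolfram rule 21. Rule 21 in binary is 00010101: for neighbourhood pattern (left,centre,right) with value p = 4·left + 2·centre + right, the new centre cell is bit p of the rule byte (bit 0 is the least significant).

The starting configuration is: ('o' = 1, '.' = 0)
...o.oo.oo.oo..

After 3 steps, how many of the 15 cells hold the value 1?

t=0: ...o.oo.oo.oo..
t=1: oo.o.........oo
t=2: ...ooooooooo...
t=3: oo..........ooo

5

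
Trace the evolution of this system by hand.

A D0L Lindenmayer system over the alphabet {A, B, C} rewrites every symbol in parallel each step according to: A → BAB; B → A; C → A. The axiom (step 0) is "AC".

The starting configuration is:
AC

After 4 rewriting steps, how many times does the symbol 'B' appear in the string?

t=0: AC
t=1: BABA
t=2: ABABABAB
t=3: BABABABABABABABA
t=4: ABABABABABABABABABABABABABABABAB

16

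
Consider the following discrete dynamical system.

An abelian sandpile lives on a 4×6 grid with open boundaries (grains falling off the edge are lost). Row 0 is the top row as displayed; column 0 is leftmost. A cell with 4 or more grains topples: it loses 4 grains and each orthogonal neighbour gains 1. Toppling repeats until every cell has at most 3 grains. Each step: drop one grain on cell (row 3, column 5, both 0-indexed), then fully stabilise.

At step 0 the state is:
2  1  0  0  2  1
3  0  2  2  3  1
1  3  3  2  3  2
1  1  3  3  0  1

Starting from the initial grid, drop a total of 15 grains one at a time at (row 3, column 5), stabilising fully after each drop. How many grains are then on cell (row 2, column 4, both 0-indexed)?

t=0: 2  1  0  0  2  1
3  0  2  2  3  1
1  3  3  2  3  2
1  1  3  3  0  1
t=1: 2  1  0  0  2  1
3  0  2  2  3  1
1  3  3  2  3  2
1  1  3  3  0  2
t=2: 2  1  0  0  2  1
3  0  2  2  3  1
1  3  3  2  3  2
1  1  3  3  0  3
t=3: 2  1  0  0  2  1
3  0  2  2  3  1
1  3  3  2  3  3
1  1  3  3  1  0
t=4: 2  1  0  0  2  1
3  0  2  2  3  1
1  3  3  2  3  3
1  1  3  3  1  1
t=5: 2  1  0  0  2  1
3  0  2  2  3  1
1  3  3  2  3  3
1  1  3  3  1  2
t=6: 2  1  0  0  2  1
3  0  2  2  3  1
1  3  3  2  3  3
1  1  3  3  1  3
t=7: 2  1  0  0  3  1
3  0  2  3  0  3
1  3  3  3  1  1
1  1  3  3  3  1
t=8: 2  1  0  0  3  1
3  0  2  3  0  3
1  3  3  3  1  1
1  1  3  3  3  2
t=9: 2  1  0  0  3  1
3  0  2  3  0  3
1  3  3  3  1  1
1  1  3  3  3  3
t=10: 2  1  1  1  3  1
3  2  0  1  1  3
2  0  3  2  3  2
1  3  1  2  1  1
t=11: 2  1  1  1  3  1
3  2  0  1  1  3
2  0  3  2  3  2
1  3  1  2  1  2
t=12: 2  1  1  1  3  1
3  2  0  1  1  3
2  0  3  2  3  2
1  3  1  2  1  3
t=13: 2  1  1  1  3  1
3  2  0  1  1  3
2  0  3  2  3  3
1  3  1  2  2  0
t=14: 2  1  1  1  3  1
3  2  0  1  1  3
2  0  3  2  3  3
1  3  1  2  2  1
t=15: 2  1  1  1  3  1
3  2  0  1  1  3
2  0  3  2  3  3
1  3  1  2  2  2

3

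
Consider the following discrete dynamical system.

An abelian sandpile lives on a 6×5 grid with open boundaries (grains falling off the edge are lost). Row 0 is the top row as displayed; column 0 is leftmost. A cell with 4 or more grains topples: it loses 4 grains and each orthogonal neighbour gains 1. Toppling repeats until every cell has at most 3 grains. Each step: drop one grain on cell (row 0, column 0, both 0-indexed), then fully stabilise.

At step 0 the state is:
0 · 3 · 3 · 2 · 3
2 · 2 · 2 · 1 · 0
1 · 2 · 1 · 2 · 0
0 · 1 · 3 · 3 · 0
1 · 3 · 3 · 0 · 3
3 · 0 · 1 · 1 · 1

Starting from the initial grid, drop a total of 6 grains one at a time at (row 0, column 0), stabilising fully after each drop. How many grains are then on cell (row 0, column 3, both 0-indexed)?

3

[0] 0 · 3 · 3 · 2 · 3
2 · 2 · 2 · 1 · 0
1 · 2 · 1 · 2 · 0
0 · 1 · 3 · 3 · 0
1 · 3 · 3 · 0 · 3
3 · 0 · 1 · 1 · 1
[1] 1 · 3 · 3 · 2 · 3
2 · 2 · 2 · 1 · 0
1 · 2 · 1 · 2 · 0
0 · 1 · 3 · 3 · 0
1 · 3 · 3 · 0 · 3
3 · 0 · 1 · 1 · 1
[2] 2 · 3 · 3 · 2 · 3
2 · 2 · 2 · 1 · 0
1 · 2 · 1 · 2 · 0
0 · 1 · 3 · 3 · 0
1 · 3 · 3 · 0 · 3
3 · 0 · 1 · 1 · 1
[3] 3 · 3 · 3 · 2 · 3
2 · 2 · 2 · 1 · 0
1 · 2 · 1 · 2 · 0
0 · 1 · 3 · 3 · 0
1 · 3 · 3 · 0 · 3
3 · 0 · 1 · 1 · 1
[4] 1 · 1 · 0 · 3 · 3
3 · 3 · 3 · 1 · 0
1 · 2 · 1 · 2 · 0
0 · 1 · 3 · 3 · 0
1 · 3 · 3 · 0 · 3
3 · 0 · 1 · 1 · 1
[5] 2 · 1 · 0 · 3 · 3
3 · 3 · 3 · 1 · 0
1 · 2 · 1 · 2 · 0
0 · 1 · 3 · 3 · 0
1 · 3 · 3 · 0 · 3
3 · 0 · 1 · 1 · 1
[6] 3 · 1 · 0 · 3 · 3
3 · 3 · 3 · 1 · 0
1 · 2 · 1 · 2 · 0
0 · 1 · 3 · 3 · 0
1 · 3 · 3 · 0 · 3
3 · 0 · 1 · 1 · 1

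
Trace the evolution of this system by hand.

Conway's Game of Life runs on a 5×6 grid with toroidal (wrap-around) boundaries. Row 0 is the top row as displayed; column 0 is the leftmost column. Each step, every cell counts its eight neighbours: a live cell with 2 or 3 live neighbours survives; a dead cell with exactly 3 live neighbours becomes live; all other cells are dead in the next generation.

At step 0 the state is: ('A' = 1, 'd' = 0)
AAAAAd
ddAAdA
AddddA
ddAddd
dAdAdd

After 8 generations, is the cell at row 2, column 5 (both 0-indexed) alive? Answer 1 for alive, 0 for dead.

0

gen 0: AAAAAd
ddAAdA
AddddA
ddAddd
dAdAdd
gen 1: AddddA
dddddd
AAAAAA
AAAddd
AdddAd
gen 2: AddddA
ddAAdd
dddAAA
dddddd
dddddd
gen 3: dddddd
AdAAdd
ddAAAd
ddddAd
dddddd
gen 4: dddddd
dAAdAd
dAAdAA
ddddAd
dddddd
gen 5: dddddd
AAAdAA
AAAdAA
dddAAA
dddddd
gen 6: AAdddA
ddAdAd
dddddd
dAAAdd
ddddAd
gen 7: AAdAAA
AAdddA
dAdddd
ddAAdd
dddAAA
gen 8: dAdAdd
dddddd
dAdddd
ddAAdd
dAdddd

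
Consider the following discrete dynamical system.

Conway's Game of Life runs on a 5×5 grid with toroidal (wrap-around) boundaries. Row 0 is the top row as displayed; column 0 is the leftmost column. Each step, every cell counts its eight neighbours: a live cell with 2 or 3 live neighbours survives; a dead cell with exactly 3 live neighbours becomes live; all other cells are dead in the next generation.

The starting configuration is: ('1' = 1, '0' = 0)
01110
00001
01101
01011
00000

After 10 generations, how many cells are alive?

0) 01110
00001
01101
01011
00000
1) 00110
00001
01101
01011
11001
2) 01110
11001
01101
00000
01000
3) 00011
00001
01111
11100
01000
4) 10011
00000
00001
00001
01011
5) 10110
10010
00000
00001
00100
6) 00110
01110
00001
00000
01101
7) 10001
01001
00110
10010
01100
8) 00111
01101
11110
00011
01110
9) 00001
00000
00000
00000
11000
10) 10000
00000
00000
00000
10000

2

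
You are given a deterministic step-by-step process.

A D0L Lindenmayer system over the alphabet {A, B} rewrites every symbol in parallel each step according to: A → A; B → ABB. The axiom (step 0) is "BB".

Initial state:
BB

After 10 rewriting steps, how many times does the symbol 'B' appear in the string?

2048

[0] BB
[1] ABBABB
[2] AABBABBAABBABB
[3] AAABBABBAABBABBAAABBABBAABBABB
[4] AAAABBABBAABBABBAAABBABBAABBABBAAAABBABBAABBABBAAABBABBAABBABB
[5] AAAAABBABBAABBABBAAABBABBAABBABBAAAABBABBAABBABBAAABBABBAA…BBABBAABBABBAAABBABBAABBABBAAAABBABBAABBABBAAABBABBAABBABB  (len 126)
[6] AAAAAABBABBAABBABBAAABBABBAABBABBAAAABBABBAABBABBAAABBABBA…BBABBAABBABBAAABBABBAABBABBAAAABBABBAABBABBAAABBABBAABBABB  (len 254)
[7] AAAAAAABBABBAABBABBAAABBABBAABBABBAAAABBABBAABBABBAAABBABB…BBABBAABBABBAAABBABBAABBABBAAAABBABBAABBABBAAABBABBAABBABB  (len 510)
[8] AAAAAAAABBABBAABBABBAAABBABBAABBABBAAAABBABBAABBABBAAABBAB…BBABBAABBABBAAABBABBAABBABBAAAABBABBAABBABBAAABBABBAABBABB  (len 1022)
[9] AAAAAAAAABBABBAABBABBAAABBABBAABBABBAAAABBABBAABBABBAAABBA…BBABBAABBABBAAABBABBAABBABBAAAABBABBAABBABBAAABBABBAABBABB  (len 2046)
[10] AAAAAAAAAABBABBAABBABBAAABBABBAABBABBAAAABBABBAABBABBAAABB…BBABBAABBABBAAABBABBAABBABBAAAABBABBAABBABBAAABBABBAABBABB  (len 4094)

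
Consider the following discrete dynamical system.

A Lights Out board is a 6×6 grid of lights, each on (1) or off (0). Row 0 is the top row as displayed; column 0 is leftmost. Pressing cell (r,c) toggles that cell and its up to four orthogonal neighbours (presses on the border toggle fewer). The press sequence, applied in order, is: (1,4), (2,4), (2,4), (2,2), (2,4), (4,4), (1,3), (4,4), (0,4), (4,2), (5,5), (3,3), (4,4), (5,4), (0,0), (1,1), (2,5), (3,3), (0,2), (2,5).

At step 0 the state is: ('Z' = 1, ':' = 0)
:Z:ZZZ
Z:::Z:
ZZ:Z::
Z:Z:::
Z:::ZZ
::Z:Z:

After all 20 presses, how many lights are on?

19

k=0  :Z:ZZZ
Z:::Z:
ZZ:Z::
Z:Z:::
Z:::ZZ
::Z:Z:
k=1  :Z:Z:Z
Z::Z:Z
ZZ:ZZ:
Z:Z:::
Z:::ZZ
::Z:Z:
k=2  :Z:Z:Z
Z::ZZZ
ZZ:::Z
Z:Z:Z:
Z:::ZZ
::Z:Z:
k=3  :Z:Z:Z
Z::Z:Z
ZZ:ZZ:
Z:Z:::
Z:::ZZ
::Z:Z:
k=4  :Z:Z:Z
Z:ZZ:Z
Z:Z:Z:
Z:::::
Z:::ZZ
::Z:Z:
k=5  :Z:Z:Z
Z:ZZZZ
Z:ZZ:Z
Z:::Z:
Z:::ZZ
::Z:Z:
k=6  :Z:Z:Z
Z:ZZZZ
Z:ZZ:Z
Z:::::
Z::Z::
::Z:::
k=7  :Z:::Z
Z::::Z
Z:Z::Z
Z:::::
Z::Z::
::Z:::
k=8  :Z:::Z
Z::::Z
Z:Z::Z
Z:::Z:
Z:::ZZ
::Z:Z:
k=9  :Z:ZZ:
Z:::ZZ
Z:Z::Z
Z:::Z:
Z:::ZZ
::Z:Z:
k=10  :Z:ZZ:
Z:::ZZ
Z:Z::Z
Z:Z:Z:
ZZZZZZ
::::Z:
k=11  :Z:ZZ:
Z:::ZZ
Z:Z::Z
Z:Z:Z:
ZZZZZ:
:::::Z
k=12  :Z:ZZ:
Z:::ZZ
Z:ZZ:Z
Z::Z::
ZZZ:Z:
:::::Z
k=13  :Z:ZZ:
Z:::ZZ
Z:ZZ:Z
Z::ZZ:
ZZZZ:Z
::::ZZ
k=14  :Z:ZZ:
Z:::ZZ
Z:ZZ:Z
Z::ZZ:
ZZZZZZ
:::Z::
k=15  Z::ZZ:
::::ZZ
Z:ZZ:Z
Z::ZZ:
ZZZZZZ
:::Z::
k=16  ZZ:ZZ:
ZZZ:ZZ
ZZZZ:Z
Z::ZZ:
ZZZZZZ
:::Z::
k=17  ZZ:ZZ:
ZZZ:Z:
ZZZZZ:
Z::ZZZ
ZZZZZZ
:::Z::
k=18  ZZ:ZZ:
ZZZ:Z:
ZZZ:Z:
Z:Z::Z
ZZZ:ZZ
:::Z::
k=19  Z:Z:Z:
ZZ::Z:
ZZZ:Z:
Z:Z::Z
ZZZ:ZZ
:::Z::
k=20  Z:Z:Z:
ZZ::ZZ
ZZZ::Z
Z:Z:::
ZZZ:ZZ
:::Z::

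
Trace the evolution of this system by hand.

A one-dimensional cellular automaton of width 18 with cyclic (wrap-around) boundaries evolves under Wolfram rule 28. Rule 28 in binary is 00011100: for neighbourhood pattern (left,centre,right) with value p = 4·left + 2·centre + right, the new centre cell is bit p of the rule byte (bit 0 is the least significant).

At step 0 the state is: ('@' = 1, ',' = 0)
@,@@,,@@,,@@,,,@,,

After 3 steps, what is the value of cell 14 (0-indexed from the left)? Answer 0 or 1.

t=0: @,@@,,@@,,@@,,,@,,
t=1: @,@,@,@,@,@,@,,@@,
t=2: @,@,@,@,@,@,@@,@,,
t=3: @,@,@,@,@,@,@,,@@,

0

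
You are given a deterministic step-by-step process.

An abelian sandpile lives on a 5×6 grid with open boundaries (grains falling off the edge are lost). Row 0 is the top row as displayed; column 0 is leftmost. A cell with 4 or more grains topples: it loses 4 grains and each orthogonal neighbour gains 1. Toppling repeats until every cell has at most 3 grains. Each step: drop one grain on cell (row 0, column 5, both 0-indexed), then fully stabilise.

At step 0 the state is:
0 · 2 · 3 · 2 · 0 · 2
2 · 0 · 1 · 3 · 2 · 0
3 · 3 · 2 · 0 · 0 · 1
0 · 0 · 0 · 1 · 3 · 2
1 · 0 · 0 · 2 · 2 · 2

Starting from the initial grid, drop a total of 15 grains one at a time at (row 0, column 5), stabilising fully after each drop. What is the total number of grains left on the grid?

[0] 0 · 2 · 3 · 2 · 0 · 2
2 · 0 · 1 · 3 · 2 · 0
3 · 3 · 2 · 0 · 0 · 1
0 · 0 · 0 · 1 · 3 · 2
1 · 0 · 0 · 2 · 2 · 2
[1] 0 · 2 · 3 · 2 · 0 · 3
2 · 0 · 1 · 3 · 2 · 0
3 · 3 · 2 · 0 · 0 · 1
0 · 0 · 0 · 1 · 3 · 2
1 · 0 · 0 · 2 · 2 · 2
[2] 0 · 2 · 3 · 2 · 1 · 0
2 · 0 · 1 · 3 · 2 · 1
3 · 3 · 2 · 0 · 0 · 1
0 · 0 · 0 · 1 · 3 · 2
1 · 0 · 0 · 2 · 2 · 2
[3] 0 · 2 · 3 · 2 · 1 · 1
2 · 0 · 1 · 3 · 2 · 1
3 · 3 · 2 · 0 · 0 · 1
0 · 0 · 0 · 1 · 3 · 2
1 · 0 · 0 · 2 · 2 · 2
[4] 0 · 2 · 3 · 2 · 1 · 2
2 · 0 · 1 · 3 · 2 · 1
3 · 3 · 2 · 0 · 0 · 1
0 · 0 · 0 · 1 · 3 · 2
1 · 0 · 0 · 2 · 2 · 2
[5] 0 · 2 · 3 · 2 · 1 · 3
2 · 0 · 1 · 3 · 2 · 1
3 · 3 · 2 · 0 · 0 · 1
0 · 0 · 0 · 1 · 3 · 2
1 · 0 · 0 · 2 · 2 · 2
[6] 0 · 2 · 3 · 2 · 2 · 0
2 · 0 · 1 · 3 · 2 · 2
3 · 3 · 2 · 0 · 0 · 1
0 · 0 · 0 · 1 · 3 · 2
1 · 0 · 0 · 2 · 2 · 2
[7] 0 · 2 · 3 · 2 · 2 · 1
2 · 0 · 1 · 3 · 2 · 2
3 · 3 · 2 · 0 · 0 · 1
0 · 0 · 0 · 1 · 3 · 2
1 · 0 · 0 · 2 · 2 · 2
[8] 0 · 2 · 3 · 2 · 2 · 2
2 · 0 · 1 · 3 · 2 · 2
3 · 3 · 2 · 0 · 0 · 1
0 · 0 · 0 · 1 · 3 · 2
1 · 0 · 0 · 2 · 2 · 2
[9] 0 · 2 · 3 · 2 · 2 · 3
2 · 0 · 1 · 3 · 2 · 2
3 · 3 · 2 · 0 · 0 · 1
0 · 0 · 0 · 1 · 3 · 2
1 · 0 · 0 · 2 · 2 · 2
[10] 0 · 2 · 3 · 2 · 3 · 0
2 · 0 · 1 · 3 · 2 · 3
3 · 3 · 2 · 0 · 0 · 1
0 · 0 · 0 · 1 · 3 · 2
1 · 0 · 0 · 2 · 2 · 2
[11] 0 · 2 · 3 · 2 · 3 · 1
2 · 0 · 1 · 3 · 2 · 3
3 · 3 · 2 · 0 · 0 · 1
0 · 0 · 0 · 1 · 3 · 2
1 · 0 · 0 · 2 · 2 · 2
[12] 0 · 2 · 3 · 2 · 3 · 2
2 · 0 · 1 · 3 · 2 · 3
3 · 3 · 2 · 0 · 0 · 1
0 · 0 · 0 · 1 · 3 · 2
1 · 0 · 0 · 2 · 2 · 2
[13] 0 · 2 · 3 · 2 · 3 · 3
2 · 0 · 1 · 3 · 2 · 3
3 · 3 · 2 · 0 · 0 · 1
0 · 0 · 0 · 1 · 3 · 2
1 · 0 · 0 · 2 · 2 · 2
[14] 0 · 3 · 0 · 1 · 2 · 2
2 · 0 · 3 · 1 · 1 · 1
3 · 3 · 2 · 1 · 1 · 2
0 · 0 · 0 · 1 · 3 · 2
1 · 0 · 0 · 2 · 2 · 2
[15] 0 · 3 · 0 · 1 · 2 · 3
2 · 0 · 3 · 1 · 1 · 1
3 · 3 · 2 · 1 · 1 · 2
0 · 0 · 0 · 1 · 3 · 2
1 · 0 · 0 · 2 · 2 · 2

42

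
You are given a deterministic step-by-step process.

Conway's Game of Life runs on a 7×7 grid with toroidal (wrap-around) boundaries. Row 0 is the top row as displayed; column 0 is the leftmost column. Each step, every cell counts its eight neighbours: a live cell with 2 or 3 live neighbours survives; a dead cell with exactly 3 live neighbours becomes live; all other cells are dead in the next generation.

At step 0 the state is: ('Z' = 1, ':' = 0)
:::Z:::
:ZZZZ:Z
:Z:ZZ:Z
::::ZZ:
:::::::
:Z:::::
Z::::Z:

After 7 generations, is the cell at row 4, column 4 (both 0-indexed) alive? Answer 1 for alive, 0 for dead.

1

[0] :::Z:::
:ZZZZ:Z
:Z:ZZ:Z
::::ZZ:
:::::::
:Z:::::
Z::::Z:
[1] ZZ:Z:ZZ
:Z:::::
:Z::::Z
:::ZZZ:
:::::::
:::::::
:::::::
[2] ZZZ:::Z
:Z:::Z:
Z:Z:ZZ:
::::ZZ:
::::Z::
:::::::
Z:::::Z
[3] ::Z::Z:
:::ZZZ:
:Z:Z:::
::::::Z
::::ZZ:
:::::::
::::::Z
[4] :::Z:ZZ
:::Z:Z:
::ZZ:Z:
::::ZZ:
:::::Z:
:::::Z:
:::::::
[5] :::::ZZ
:::Z:Z:
::ZZ:ZZ
:::Z:ZZ
:::::ZZ
:::::::
::::ZZZ
[6] :::::::
::ZZ:::
::ZZ:::
Z:ZZ:::
::::ZZZ
::::Z::
::::Z:Z
[7] :::Z:::
::ZZ:::
::::Z::
:ZZ::ZZ
::::ZZZ
:::ZZ:Z
:::::Z:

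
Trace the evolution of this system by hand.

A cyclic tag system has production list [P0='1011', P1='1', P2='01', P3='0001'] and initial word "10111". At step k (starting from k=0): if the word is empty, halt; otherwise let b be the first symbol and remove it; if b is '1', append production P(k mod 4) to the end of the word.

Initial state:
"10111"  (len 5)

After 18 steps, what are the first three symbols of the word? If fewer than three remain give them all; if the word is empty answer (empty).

0) "10111"  (len 5)
1) "01111011"  (len 8)
2) "1111011"  (len 7)
3) "11101101"  (len 8)
4) "11011010001"  (len 11)
5) "10110100011011"  (len 14)
6) "01101000110111"  (len 14)
7) "1101000110111"  (len 13)
8) "1010001101110001"  (len 16)
9) "0100011011100011011"  (len 19)
10) "100011011100011011"  (len 18)
11) "0001101110001101101"  (len 19)
12) "001101110001101101"  (len 18)
13) "01101110001101101"  (len 17)
14) "1101110001101101"  (len 16)
15) "10111000110110101"  (len 17)
16) "01110001101101010001"  (len 20)
17) "1110001101101010001"  (len 19)
18) "1100011011010100011"  (len 19)

110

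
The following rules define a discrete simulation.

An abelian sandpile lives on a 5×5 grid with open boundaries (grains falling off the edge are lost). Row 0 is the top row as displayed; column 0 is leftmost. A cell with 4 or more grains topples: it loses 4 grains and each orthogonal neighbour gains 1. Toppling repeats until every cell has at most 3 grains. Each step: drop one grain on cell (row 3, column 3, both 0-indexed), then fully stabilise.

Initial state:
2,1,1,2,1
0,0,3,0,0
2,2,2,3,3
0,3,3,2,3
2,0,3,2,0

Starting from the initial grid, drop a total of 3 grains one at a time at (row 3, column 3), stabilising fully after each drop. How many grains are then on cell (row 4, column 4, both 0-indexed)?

2

t=0: 2,1,1,2,1
0,0,3,0,0
2,2,2,3,3
0,3,3,2,3
2,0,3,2,0
t=1: 2,1,1,2,1
0,0,3,0,0
2,2,2,3,3
0,3,3,3,3
2,0,3,2,0
t=2: 2,1,2,2,1
0,2,0,2,1
3,0,3,3,1
1,2,0,1,2
2,2,2,1,2
t=3: 2,1,2,2,1
0,2,0,2,1
3,0,3,3,1
1,2,0,2,2
2,2,2,1,2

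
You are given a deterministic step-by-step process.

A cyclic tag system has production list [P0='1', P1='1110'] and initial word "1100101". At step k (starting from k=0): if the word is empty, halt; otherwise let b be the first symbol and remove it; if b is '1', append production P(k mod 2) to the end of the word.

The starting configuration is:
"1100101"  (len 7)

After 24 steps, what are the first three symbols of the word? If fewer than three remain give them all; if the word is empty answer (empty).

111

0) "1100101"  (len 7)
1) "1001011"  (len 7)
2) "0010111110"  (len 10)
3) "010111110"  (len 9)
4) "10111110"  (len 8)
5) "01111101"  (len 8)
6) "1111101"  (len 7)
7) "1111011"  (len 7)
8) "1110111110"  (len 10)
9) "1101111101"  (len 10)
10) "1011111011110"  (len 13)
11) "0111110111101"  (len 13)
12) "111110111101"  (len 12)
13) "111101111011"  (len 12)
14) "111011110111110"  (len 15)
15) "110111101111101"  (len 15)
16) "101111011111011110"  (len 18)
17) "011110111110111101"  (len 18)
18) "11110111110111101"  (len 17)
19) "11101111101111011"  (len 17)
20) "11011111011110111110"  (len 20)
21) "10111110111101111101"  (len 20)
22) "01111101111011111011110"  (len 23)
23) "1111101111011111011110"  (len 22)
24) "1111011110111110111101110"  (len 25)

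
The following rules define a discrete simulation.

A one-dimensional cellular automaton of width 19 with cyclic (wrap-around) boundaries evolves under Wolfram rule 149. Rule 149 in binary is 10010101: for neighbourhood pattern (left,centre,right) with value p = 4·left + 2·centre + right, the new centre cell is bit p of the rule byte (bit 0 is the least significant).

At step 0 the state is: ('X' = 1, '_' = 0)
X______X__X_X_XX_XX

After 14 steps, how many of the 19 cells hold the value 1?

10

[0] X______X__X_X_XX_XX
[1] _XXXXX_XX_X_X_____X
[2] __XXX_____X_XXXXX_X
[3] X__X_XXXX_X__XXX__X
[4] _X_X__XX__XX__X_X__
[5] _X_XX___X___X_X_XXX
[6] _X___XX_XXX_X_X__X_
[7] _XXX_____X__X_XX_XX
[8] __X_XXXX_XX_X______
[9] X_X__XX_____XXXXXXX
[10] __XX___XXXX__XXXXXX
[11] X___XX__XX_X__XXXX_
[12] XXX___X____XX__XX__
[13] _X_XX_XXXX___X___X_
[14] _X_____XX_XX_XXX_XX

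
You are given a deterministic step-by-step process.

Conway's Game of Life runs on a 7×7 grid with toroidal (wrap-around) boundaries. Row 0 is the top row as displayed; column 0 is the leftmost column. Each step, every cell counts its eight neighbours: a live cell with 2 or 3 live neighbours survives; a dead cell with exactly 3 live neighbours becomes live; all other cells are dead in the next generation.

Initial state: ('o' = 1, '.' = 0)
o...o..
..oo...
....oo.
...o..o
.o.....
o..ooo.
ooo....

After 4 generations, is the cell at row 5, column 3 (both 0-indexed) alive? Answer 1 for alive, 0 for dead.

0

t=0: o...o..
..oo...
....oo.
...o..o
.o.....
o..ooo.
ooo....
t=1: o......
...o.o.
..o.oo.
....oo.
o.oo.oo
o..oo.o
o.o..o.
t=2: .o..o..
...o.oo
......o
.oo....
ooo....
.......
o..ooo.
t=3: o.o....
o...ooo
o.o..oo
..o....
o.o....
o.ooo.o
...ooo.
t=4: oo.....
...oo..
o..oo..
o.oo...
o.o...o
o.o...o
o....o.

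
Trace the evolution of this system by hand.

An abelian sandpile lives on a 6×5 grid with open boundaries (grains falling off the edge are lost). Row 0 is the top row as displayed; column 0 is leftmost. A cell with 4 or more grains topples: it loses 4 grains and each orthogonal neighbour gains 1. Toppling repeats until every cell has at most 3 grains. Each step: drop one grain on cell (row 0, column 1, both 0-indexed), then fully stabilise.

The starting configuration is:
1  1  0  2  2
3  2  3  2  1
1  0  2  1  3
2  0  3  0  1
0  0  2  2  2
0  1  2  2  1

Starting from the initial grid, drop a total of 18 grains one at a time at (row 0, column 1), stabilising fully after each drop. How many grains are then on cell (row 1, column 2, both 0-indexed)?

step 0: 1  1  0  2  2
3  2  3  2  1
1  0  2  1  3
2  0  3  0  1
0  0  2  2  2
0  1  2  2  1
step 1: 1  2  0  2  2
3  2  3  2  1
1  0  2  1  3
2  0  3  0  1
0  0  2  2  2
0  1  2  2  1
step 2: 1  3  0  2  2
3  2  3  2  1
1  0  2  1  3
2  0  3  0  1
0  0  2  2  2
0  1  2  2  1
step 3: 2  0  1  2  2
3  3  3  2  1
1  0  2  1  3
2  0  3  0  1
0  0  2  2  2
0  1  2  2  1
step 4: 2  1  1  2  2
3  3  3  2  1
1  0  2  1  3
2  0  3  0  1
0  0  2  2  2
0  1  2  2  1
step 5: 2  2  1  2  2
3  3  3  2  1
1  0  2  1  3
2  0  3  0  1
0  0  2  2  2
0  1  2  2  1
step 6: 2  3  1  2  2
3  3  3  2  1
1  0  2  1  3
2  0  3  0  1
0  0  2  2  2
0  1  2  2  1
step 7: 0  2  3  2  2
1  2  0  3  1
2  1  3  1  3
2  0  3  0  1
0  0  2  2  2
0  1  2  2  1
step 8: 0  3  3  2  2
1  2  0  3  1
2  1  3  1  3
2  0  3  0  1
0  0  2  2  2
0  1  2  2  1
step 9: 1  1  0  3  2
1  3  1  3  1
2  1  3  1  3
2  0  3  0  1
0  0  2  2  2
0  1  2  2  1
step 10: 1  2  0  3  2
1  3  1  3  1
2  1  3  1  3
2  0  3  0  1
0  0  2  2  2
0  1  2  2  1
step 11: 1  3  0  3  2
1  3  1  3  1
2  1  3  1  3
2  0  3  0  1
0  0  2  2  2
0  1  2  2  1
step 12: 2  1  1  3  2
2  0  2  3  1
2  2  3  1  3
2  0  3  0  1
0  0  2  2  2
0  1  2  2  1
step 13: 2  2  1  3  2
2  0  2  3  1
2  2  3  1  3
2  0  3  0  1
0  0  2  2  2
0  1  2  2  1
step 14: 2  3  1  3  2
2  0  2  3  1
2  2  3  1  3
2  0  3  0  1
0  0  2  2  2
0  1  2  2  1
step 15: 3  0  2  3  2
2  1  2  3  1
2  2  3  1  3
2  0  3  0  1
0  0  2  2  2
0  1  2  2  1
step 16: 3  1  2  3  2
2  1  2  3  1
2  2  3  1  3
2  0  3  0  1
0  0  2  2  2
0  1  2  2  1
step 17: 3  2  2  3  2
2  1  2  3  1
2  2  3  1  3
2  0  3  0  1
0  0  2  2  2
0  1  2  2  1
step 18: 3  3  2  3  2
2  1  2  3  1
2  2  3  1  3
2  0  3  0  1
0  0  2  2  2
0  1  2  2  1

2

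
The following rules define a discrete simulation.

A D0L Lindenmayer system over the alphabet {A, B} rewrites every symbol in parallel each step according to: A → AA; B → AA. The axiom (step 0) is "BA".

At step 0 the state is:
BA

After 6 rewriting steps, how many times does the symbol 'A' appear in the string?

step 0: BA
step 1: AAAA
step 2: AAAAAAAA
step 3: AAAAAAAAAAAAAAAA
step 4: AAAAAAAAAAAAAAAAAAAAAAAAAAAAAAAA
step 5: AAAAAAAAAAAAAAAAAAAAAAAAAAAAAAAAAAAAAAAAAAAAAAAAAAAAAAAAAAAAAAAA
step 6: AAAAAAAAAAAAAAAAAAAAAAAAAAAAAAAAAAAAAAAAAAAAAAAAAAAAAAAAAA…AAAAAAAAAAAAAAAAAAAAAAAAAAAAAAAAAAAAAAAAAAAAAAAAAAAAAAAAAA  (len 128)

128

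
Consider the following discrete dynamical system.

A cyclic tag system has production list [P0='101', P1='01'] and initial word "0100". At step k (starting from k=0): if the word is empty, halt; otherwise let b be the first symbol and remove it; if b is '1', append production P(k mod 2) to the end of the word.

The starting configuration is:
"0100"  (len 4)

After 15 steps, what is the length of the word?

k=0  "0100"  (len 4)
k=1  "100"  (len 3)
k=2  "0001"  (len 4)
k=3  "001"  (len 3)
k=4  "01"  (len 2)
k=5  "1"  (len 1)
k=6  "01"  (len 2)
k=7  "1"  (len 1)
k=8  "01"  (len 2)
k=9  "1"  (len 1)
k=10  "01"  (len 2)
k=11  "1"  (len 1)
k=12  "01"  (len 2)
k=13  "1"  (len 1)
k=14  "01"  (len 2)
k=15  "1"  (len 1)

1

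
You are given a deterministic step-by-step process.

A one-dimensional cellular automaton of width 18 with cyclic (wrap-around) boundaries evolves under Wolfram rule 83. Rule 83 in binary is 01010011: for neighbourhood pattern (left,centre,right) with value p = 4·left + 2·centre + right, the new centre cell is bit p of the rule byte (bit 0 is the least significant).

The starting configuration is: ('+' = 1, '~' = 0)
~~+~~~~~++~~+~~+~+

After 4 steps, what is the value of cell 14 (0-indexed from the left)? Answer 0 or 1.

1

0) ~~+~~~~~++~~+~~+~+
1) ++~+++++~+++~++~~~
2) ~+~~~~~+~~~+~~++++
3) ~~+++++~+++~++~~~+
4) ++~~~~+~~~+~~++++~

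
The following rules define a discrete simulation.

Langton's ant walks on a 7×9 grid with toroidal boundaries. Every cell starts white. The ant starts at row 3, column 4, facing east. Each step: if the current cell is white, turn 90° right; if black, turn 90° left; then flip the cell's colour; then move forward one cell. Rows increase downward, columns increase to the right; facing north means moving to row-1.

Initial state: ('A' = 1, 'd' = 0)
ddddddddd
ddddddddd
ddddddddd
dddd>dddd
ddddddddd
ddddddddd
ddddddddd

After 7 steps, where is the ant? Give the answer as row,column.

3,5

k=0  ddddddddd
ddddddddd
ddddddddd
dddd>dddd
ddddddddd
ddddddddd
ddddddddd
k=1  ddddddddd
ddddddddd
ddddddddd
ddddAdddd
ddddvdddd
ddddddddd
ddddddddd
k=2  ddddddddd
ddddddddd
ddddddddd
ddddAdddd
ddd<Adddd
ddddddddd
ddddddddd
k=3  ddddddddd
ddddddddd
ddddddddd
ddd^Adddd
dddAAdddd
ddddddddd
ddddddddd
k=4  ddddddddd
ddddddddd
ddddddddd
dddA>dddd
dddAAdddd
ddddddddd
ddddddddd
k=5  ddddddddd
ddddddddd
dddd^dddd
dddAddddd
dddAAdddd
ddddddddd
ddddddddd
k=6  ddddddddd
ddddddddd
ddddA>ddd
dddAddddd
dddAAdddd
ddddddddd
ddddddddd
k=7  ddddddddd
ddddddddd
ddddAAddd
dddAdvddd
dddAAdddd
ddddddddd
ddddddddd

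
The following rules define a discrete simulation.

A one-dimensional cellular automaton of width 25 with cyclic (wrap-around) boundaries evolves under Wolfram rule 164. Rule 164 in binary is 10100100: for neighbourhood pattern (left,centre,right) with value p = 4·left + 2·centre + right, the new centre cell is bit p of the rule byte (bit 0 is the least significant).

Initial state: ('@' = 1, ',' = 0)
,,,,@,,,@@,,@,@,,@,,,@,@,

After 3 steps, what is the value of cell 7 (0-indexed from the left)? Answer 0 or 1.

0) ,,,,@,,,@@,,@,@,,@,,,@,@,
1) ,,,,@,,,,,,,@@@,,@,,,@@@,
2) ,,,,@,,,,,,,,@,,,@,,,,@,,
3) ,,,,@,,,,,,,,@,,,@,,,,@,,

0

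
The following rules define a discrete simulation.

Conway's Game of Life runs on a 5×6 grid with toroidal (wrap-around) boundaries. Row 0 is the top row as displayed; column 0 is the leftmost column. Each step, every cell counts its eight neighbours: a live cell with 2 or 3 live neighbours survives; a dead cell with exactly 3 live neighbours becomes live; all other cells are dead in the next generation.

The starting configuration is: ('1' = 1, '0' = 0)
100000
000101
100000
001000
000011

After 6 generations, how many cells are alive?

step 0: 100000
000101
100000
001000
000011
step 1: 100000
100001
000000
000001
000001
step 2: 100000
100001
100001
000000
100001
step 3: 010000
010000
100001
000000
100001
step 4: 010000
010000
100000
000000
100000
step 5: 110000
110000
000000
000000
000000
step 6: 110000
110000
000000
000000
000000

4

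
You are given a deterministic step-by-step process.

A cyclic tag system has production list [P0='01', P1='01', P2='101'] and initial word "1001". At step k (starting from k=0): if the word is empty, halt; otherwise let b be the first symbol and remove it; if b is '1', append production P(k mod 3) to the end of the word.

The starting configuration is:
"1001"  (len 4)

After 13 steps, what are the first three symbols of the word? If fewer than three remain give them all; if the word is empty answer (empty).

101

0) "1001"  (len 4)
1) "00101"  (len 5)
2) "0101"  (len 4)
3) "101"  (len 3)
4) "0101"  (len 4)
5) "101"  (len 3)
6) "01101"  (len 5)
7) "1101"  (len 4)
8) "10101"  (len 5)
9) "0101101"  (len 7)
10) "101101"  (len 6)
11) "0110101"  (len 7)
12) "110101"  (len 6)
13) "1010101"  (len 7)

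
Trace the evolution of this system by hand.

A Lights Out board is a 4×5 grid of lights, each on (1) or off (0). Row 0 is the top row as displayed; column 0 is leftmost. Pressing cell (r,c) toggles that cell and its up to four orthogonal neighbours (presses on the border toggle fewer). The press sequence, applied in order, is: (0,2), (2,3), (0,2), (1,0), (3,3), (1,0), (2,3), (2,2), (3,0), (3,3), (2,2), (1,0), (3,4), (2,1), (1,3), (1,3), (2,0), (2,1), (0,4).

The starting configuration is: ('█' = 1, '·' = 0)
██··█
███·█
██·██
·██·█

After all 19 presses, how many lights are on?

0) ██··█
███·█
██·██
·██·█
1) █·███
██··█
██·██
·██·█
2) █·███
██·██
███··
·████
3) ██··█
█████
███··
·████
4) ·█··█
··███
·██··
·████
5) ·█··█
··███
·███·
·█···
6) ██··█
█████
████·
·█···
7) ██··█
███·█
██··█
·█·█·
8) ██··█
██··█
█·███
·███·
9) ██··█
██··█
··███
█·██·
10) ██··█
██··█
··█·█
█···█
11) ██··█
███·█
·█·██
█·█·█
12) ·█··█
··█·█
██·██
█·█·█
13) ·█··█
··█·█
██·█·
█·██·
14) ·█··█
·██·█
··██·
████·
15) ·█·██
·█·█·
··█··
████·
16) ·█··█
·██·█
··██·
████·
17) ·█··█
███·█
████·
·███·
18) ·█··█
█·█·█
···█·
··██·
19) ·█·█·
█·█··
···█·
··██·

7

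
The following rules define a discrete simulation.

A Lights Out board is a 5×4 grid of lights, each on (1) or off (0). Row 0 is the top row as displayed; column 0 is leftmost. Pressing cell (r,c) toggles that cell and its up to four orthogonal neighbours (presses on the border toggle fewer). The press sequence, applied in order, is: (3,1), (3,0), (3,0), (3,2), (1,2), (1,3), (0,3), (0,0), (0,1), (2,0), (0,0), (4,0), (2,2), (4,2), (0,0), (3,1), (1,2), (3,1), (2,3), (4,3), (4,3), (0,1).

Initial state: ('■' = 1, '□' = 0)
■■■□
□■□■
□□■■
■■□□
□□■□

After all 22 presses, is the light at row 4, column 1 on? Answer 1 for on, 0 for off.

0) ■■■□
□■□■
□□■■
■■□□
□□■□
1) ■■■□
□■□■
□■■■
□□■□
□■■□
2) ■■■□
□■□■
■■■■
■■■□
■■■□
3) ■■■□
□■□■
□■■■
□□■□
□■■□
4) ■■■□
□■□■
□■□■
□■□■
□■□□
5) ■■□□
□□■□
□■■■
□■□■
□■□□
6) ■■□■
□□□■
□■■□
□■□■
□■□□
7) ■■■□
□□□□
□■■□
□■□■
□■□□
8) □□■□
■□□□
□■■□
□■□■
□■□□
9) ■■□□
■■□□
□■■□
□■□■
□■□□
10) ■■□□
□■□□
■□■□
■■□■
□■□□
11) □□□□
■■□□
■□■□
■■□■
□■□□
12) □□□□
■■□□
■□■□
□■□■
■□□□
13) □□□□
■■■□
■■□■
□■■■
■□□□
14) □□□□
■■■□
■■□■
□■□■
■■■■
15) ■■□□
□■■□
■■□■
□■□■
■■■■
16) ■■□□
□■■□
■□□■
■□■■
■□■■
17) ■■■□
□□□■
■□■■
■□■■
■□■■
18) ■■■□
□□□■
■■■■
□■□■
■■■■
19) ■■■□
□□□□
■■□□
□■□□
■■■■
20) ■■■□
□□□□
■■□□
□■□■
■■□□
21) ■■■□
□□□□
■■□□
□■□□
■■■■
22) □□□□
□■□□
■■□□
□■□□
■■■■

1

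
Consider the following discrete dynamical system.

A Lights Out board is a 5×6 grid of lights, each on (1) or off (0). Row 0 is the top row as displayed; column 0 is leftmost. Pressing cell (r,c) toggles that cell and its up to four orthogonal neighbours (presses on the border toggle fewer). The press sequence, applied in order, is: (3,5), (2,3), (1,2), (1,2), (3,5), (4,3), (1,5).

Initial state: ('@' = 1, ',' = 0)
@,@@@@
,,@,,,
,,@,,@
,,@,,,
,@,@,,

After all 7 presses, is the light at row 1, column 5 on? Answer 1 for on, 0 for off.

1

0) @,@@@@
,,@,,,
,,@,,@
,,@,,,
,@,@,,
1) @,@@@@
,,@,,,
,,@,,,
,,@,@@
,@,@,@
2) @,@@@@
,,@@,,
,,,@@,
,,@@@@
,@,@,@
3) @,,@@@
,@,,,,
,,@@@,
,,@@@@
,@,@,@
4) @,@@@@
,,@@,,
,,,@@,
,,@@@@
,@,@,@
5) @,@@@@
,,@@,,
,,,@@@
,,@@,,
,@,@,,
6) @,@@@@
,,@@,,
,,,@@@
,,@,,,
,@@,@,
7) @,@@@,
,,@@@@
,,,@@,
,,@,,,
,@@,@,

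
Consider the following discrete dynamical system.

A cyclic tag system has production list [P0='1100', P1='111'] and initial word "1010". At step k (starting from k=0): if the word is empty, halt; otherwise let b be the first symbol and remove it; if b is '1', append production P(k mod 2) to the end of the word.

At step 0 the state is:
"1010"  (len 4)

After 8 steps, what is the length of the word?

11

t=0: "1010"  (len 4)
t=1: "0101100"  (len 7)
t=2: "101100"  (len 6)
t=3: "011001100"  (len 9)
t=4: "11001100"  (len 8)
t=5: "10011001100"  (len 11)
t=6: "0011001100111"  (len 13)
t=7: "011001100111"  (len 12)
t=8: "11001100111"  (len 11)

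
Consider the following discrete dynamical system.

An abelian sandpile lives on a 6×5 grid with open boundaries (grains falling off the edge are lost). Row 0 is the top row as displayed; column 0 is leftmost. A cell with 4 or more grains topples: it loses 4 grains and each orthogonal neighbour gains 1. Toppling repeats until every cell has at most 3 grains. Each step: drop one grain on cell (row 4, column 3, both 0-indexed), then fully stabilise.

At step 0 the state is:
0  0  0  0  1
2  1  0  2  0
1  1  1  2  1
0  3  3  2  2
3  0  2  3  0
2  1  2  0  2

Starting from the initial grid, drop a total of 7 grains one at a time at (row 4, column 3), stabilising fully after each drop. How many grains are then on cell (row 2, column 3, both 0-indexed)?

k=0  0  0  0  0  1
2  1  0  2  0
1  1  1  2  1
0  3  3  2  2
3  0  2  3  0
2  1  2  0  2
k=1  0  0  0  0  1
2  1  0  2  0
1  1  1  2  1
0  3  3  3  2
3  0  3  0  1
2  1  2  1  2
k=2  0  0  0  0  1
2  1  0  2  0
1  1  1  2  1
0  3  3  3  2
3  0  3  1  1
2  1  2  1  2
k=3  0  0  0  0  1
2  1  0  2  0
1  1  1  2  1
0  3  3  3  2
3  0  3  2  1
2  1  2  1  2
k=4  0  0  0  0  1
2  1  0  2  0
1  1  1  2  1
0  3  3  3  2
3  0  3  3  1
2  1  2  1  2
k=5  0  0  0  0  1
2  1  0  2  0
1  2  2  3  1
1  0  2  1  3
3  2  1  2  2
2  1  3  2  2
k=6  0  0  0  0  1
2  1  0  2  0
1  2  2  3  1
1  0  2  1  3
3  2  1  3  2
2  1  3  2  2
k=7  0  0  0  0  1
2  1  0  2  0
1  2  2  3  1
1  0  2  2  3
3  2  2  0  3
2  1  3  3  2

3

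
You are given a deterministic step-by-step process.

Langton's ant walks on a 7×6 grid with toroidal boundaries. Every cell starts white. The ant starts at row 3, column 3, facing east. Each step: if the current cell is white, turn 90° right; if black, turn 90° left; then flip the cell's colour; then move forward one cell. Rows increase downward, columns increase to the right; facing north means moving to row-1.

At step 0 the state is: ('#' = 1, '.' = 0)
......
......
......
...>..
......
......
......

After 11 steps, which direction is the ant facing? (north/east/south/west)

[0] ......
......
......
...>..
......
......
......
[1] ......
......
......
...#..
...v..
......
......
[2] ......
......
......
...#..
..<#..
......
......
[3] ......
......
......
..^#..
..##..
......
......
[4] ......
......
......
..#>..
..##..
......
......
[5] ......
......
...^..
..#...
..##..
......
......
[6] ......
......
...#>.
..#...
..##..
......
......
[7] ......
......
...##.
..#.v.
..##..
......
......
[8] ......
......
...##.
..#<#.
..##..
......
......
[9] ......
......
...^#.
..###.
..##..
......
......
[10] ......
......
..<.#.
..###.
..##..
......
......
[11] ......
..^...
..#.#.
..###.
..##..
......
......

north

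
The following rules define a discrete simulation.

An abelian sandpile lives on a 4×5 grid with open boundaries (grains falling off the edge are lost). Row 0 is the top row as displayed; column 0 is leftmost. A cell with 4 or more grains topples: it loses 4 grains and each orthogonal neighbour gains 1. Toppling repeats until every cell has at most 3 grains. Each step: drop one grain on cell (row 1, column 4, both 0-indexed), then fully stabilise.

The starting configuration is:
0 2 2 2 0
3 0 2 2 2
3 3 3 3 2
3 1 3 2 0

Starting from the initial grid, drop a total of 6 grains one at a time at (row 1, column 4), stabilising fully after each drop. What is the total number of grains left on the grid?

34

k=0  0 2 2 2 0
3 0 2 2 2
3 3 3 3 2
3 1 3 2 0
k=1  0 2 2 2 0
3 0 2 2 3
3 3 3 3 2
3 1 3 2 0
k=2  0 2 2 2 1
3 0 2 3 0
3 3 3 3 3
3 1 3 2 0
k=3  0 2 2 2 1
3 0 2 3 1
3 3 3 3 3
3 1 3 2 0
k=4  0 2 2 2 1
3 0 2 3 2
3 3 3 3 3
3 1 3 2 0
k=5  0 2 2 2 1
3 0 2 3 3
3 3 3 3 3
3 1 3 2 0
k=6  1 2 3 3 2
0 3 0 2 2
2 2 3 3 1
1 0 2 0 2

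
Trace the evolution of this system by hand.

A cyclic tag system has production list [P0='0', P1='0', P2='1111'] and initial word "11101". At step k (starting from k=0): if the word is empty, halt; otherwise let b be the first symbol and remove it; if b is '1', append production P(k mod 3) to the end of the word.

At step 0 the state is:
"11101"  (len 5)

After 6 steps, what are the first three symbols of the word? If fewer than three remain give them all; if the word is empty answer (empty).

011

0) "11101"  (len 5)
1) "11010"  (len 5)
2) "10100"  (len 5)
3) "01001111"  (len 8)
4) "1001111"  (len 7)
5) "0011110"  (len 7)
6) "011110"  (len 6)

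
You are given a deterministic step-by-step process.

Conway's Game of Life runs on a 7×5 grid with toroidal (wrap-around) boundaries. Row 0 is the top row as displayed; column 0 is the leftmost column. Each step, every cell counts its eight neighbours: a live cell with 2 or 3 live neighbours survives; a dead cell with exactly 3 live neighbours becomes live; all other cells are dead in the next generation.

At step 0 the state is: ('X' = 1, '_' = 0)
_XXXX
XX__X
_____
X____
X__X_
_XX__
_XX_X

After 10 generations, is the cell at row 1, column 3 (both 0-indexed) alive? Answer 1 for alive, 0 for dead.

t=0: _XXXX
XX__X
_____
X____
X__X_
_XX__
_XX_X
t=1: _____
_X__X
_X__X
____X
X_X_X
____X
____X
t=2: X____
_____
___XX
_X__X
X___X
____X
_____
t=3: _____
____X
X__XX
_____
___XX
X___X
_____
t=4: _____
X__XX
X__XX
X____
X__XX
X__XX
_____
t=5: ____X
X__X_
_X_X_
_X___
_X_X_
X__X_
____X
t=6: X__XX
X_XX_
XX__X
XX___
XX__X
X_XX_
X__XX
t=7: _____
__X__
___X_
__X__
___X_
__X__
_____
t=8: _____
_____
__XX_
__XX_
__XX_
_____
_____
t=9: _____
_____
__XX_
_X__X
__XX_
_____
_____
t=10: _____
_____
__XX_
_X__X
__XX_
_____
_____

0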